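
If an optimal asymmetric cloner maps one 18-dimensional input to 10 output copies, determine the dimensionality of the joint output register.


Output space = H^(tensor 10) where dim(H) = 18
dim = 18^10
= 324 (after 2 factors)
= 5832 (after 3 factors)
= 104976 (after 4 factors)
= 1889568 (after 5 factors)
= 34012224 (after 6 factors)
= 612220032 (after 7 factors)
= 11019960576 (after 8 factors)
= 198359290368 (after 9 factors)
= 3570467226624 (after 10 factors)
= 3570467226624

3570467226624


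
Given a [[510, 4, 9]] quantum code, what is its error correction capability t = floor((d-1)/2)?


Code parameters: [[510, 4, 9]], distance d = 9.
Number of correctable errors = floor((d-1)/2)
= floor((9 - 1)/2)
= floor(8/2)
= 4

4


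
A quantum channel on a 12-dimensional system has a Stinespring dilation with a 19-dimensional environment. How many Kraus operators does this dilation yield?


Tracing out the environment in an orthonormal basis {|i>_E} gives Kraus operators K_i = <i|_E U |0>_E.
Number of Kraus operators = dim(H_env) = d_env
= 19

19


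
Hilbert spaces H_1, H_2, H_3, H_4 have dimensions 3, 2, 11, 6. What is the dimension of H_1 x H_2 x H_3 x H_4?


dim(H_1 x H_2 x H_3 x H_4) = 3 * 2 * 11 * 6
= 6 * 11 * 6
= 66 * 6
= 396

396


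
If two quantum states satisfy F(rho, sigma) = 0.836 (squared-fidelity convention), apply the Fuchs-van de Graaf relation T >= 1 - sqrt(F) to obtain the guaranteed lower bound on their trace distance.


Fuchs-van de Graaf (squared-fidelity convention): 1 - sqrt(F) <= T <= sqrt(1 - F).
Lower bound: T >= 1 - sqrt(F)
sqrt(F) = sqrt(0.836) = 0.9143
T >= 1 - 0.9143
T >= 0.0857

0.0857


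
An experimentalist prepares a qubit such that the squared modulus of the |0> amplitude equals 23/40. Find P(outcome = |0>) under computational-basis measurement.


|alpha|^2 = 23/40 = 0.5750
|beta|^2 = 1 - 23/40 = 17/40 = 0.4250
P(|0>) = |alpha|^2 = 0.5750

0.5750


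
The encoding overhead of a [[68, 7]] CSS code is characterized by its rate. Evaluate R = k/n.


Code rate R = k/n
= 7/68
= 0.1029

0.1029


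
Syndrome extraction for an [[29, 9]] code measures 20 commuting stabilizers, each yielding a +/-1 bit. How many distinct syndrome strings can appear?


Each stabilizer generator gives a binary (+1 or -1) measurement outcome.
With 20 independent generators:
Total syndromes = 2^20
= 1048576

1048576


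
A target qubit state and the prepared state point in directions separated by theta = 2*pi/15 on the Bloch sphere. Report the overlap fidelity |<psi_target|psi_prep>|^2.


For states separated by angle theta on Bloch sphere:
F = cos^2(theta/2)
theta = 2*pi/15 = 0.4189
theta/2 = 0.2094
cos(theta/2) = 0.9781
F = 0.9568

0.9568


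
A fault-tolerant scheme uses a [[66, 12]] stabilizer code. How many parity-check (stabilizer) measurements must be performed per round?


For an [[n,k]] stabilizer code:
Number of stabilizer generators = n - k
= 66 - 12
= 54

54


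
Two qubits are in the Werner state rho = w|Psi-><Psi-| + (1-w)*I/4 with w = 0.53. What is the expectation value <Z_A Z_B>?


|Psi-> = (|01> - |10>)/sqrt(2)
For the pure Bell state, <Z_A Z_B> = -1 (Bell-state Pauli correlator).
The maximally-mixed part I/4 has tr(I/4 * P tensor P) = 0 for any traceless Pauli P.
So <Z_A Z_B>_rho = w * (-1) + (1 - w) * 0
= 0.53 * (-1)
= -0.5300

-0.5300


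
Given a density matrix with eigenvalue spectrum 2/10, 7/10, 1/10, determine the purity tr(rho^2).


tr(rho^2) = sum of eigenvalues squared
= (2/10)^2 + (7/10)^2 + (1/10)^2
= (4 + 49 + 1) / 100
= 54/100
= 0.5400

0.5400


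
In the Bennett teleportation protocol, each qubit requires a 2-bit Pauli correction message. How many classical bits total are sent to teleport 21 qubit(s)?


Quantum teleportation requires 2 classical bits per qubit teleported.
21 qubit(s) -> 2 * 21 = 42 classical bits

42


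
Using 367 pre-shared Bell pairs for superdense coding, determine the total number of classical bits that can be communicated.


Superdense coding allows 2 classical bits per shared entangled pair.
367 pair(s) -> 2 * 367 = 734 classical bits

734


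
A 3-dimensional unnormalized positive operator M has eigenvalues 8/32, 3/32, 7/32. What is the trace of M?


tr(M) = sum of eigenvalues
= 8/32 + 3/32 + 7/32
= 18/32
= 0.5625

0.5625


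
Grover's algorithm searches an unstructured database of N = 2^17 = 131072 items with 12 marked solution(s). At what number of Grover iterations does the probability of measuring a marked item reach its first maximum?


After j Grover iterations the success probability is P(j) = sin^2((2j+1)*theta), where sin(theta) = sqrt(k/N).
N = 2^17 = 131072, k = 12
sin(theta) = sqrt(k/N) = 0.009568319308
theta = arcsin(sqrt(k/N)) = 0.009568465315 rad
P(j) reaches its first maximum when (2j+1)*theta is as close as possible to pi/2, i.e. j = round(pi/(4*theta) - 1/2).
pi/(4*theta) - 1/2 = 81.5819
(For comparison, the common estimate pi/4 * sqrt(N/k) = 82.0832; the exact maximiser is used here.)
Optimal iterations = 82

82


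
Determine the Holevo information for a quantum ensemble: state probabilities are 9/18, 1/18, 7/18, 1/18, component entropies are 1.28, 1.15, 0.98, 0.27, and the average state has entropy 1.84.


chi = S(rho) - sum_i p_i * S(rho_i)
Weighted entropy = 9/18 * 1.28 + 1/18 * 1.15 + 7/18 * 0.98 + 1/18 * 0.27
= 1.1000
chi = 1.84 - 1.1000
= 0.7400

0.7400


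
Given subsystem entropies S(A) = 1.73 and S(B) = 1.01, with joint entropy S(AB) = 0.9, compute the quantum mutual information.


I(A:B) = S(A) + S(B) - S(AB)
= 1.73 + 1.01 - 0.9
= 1.8400

1.8400


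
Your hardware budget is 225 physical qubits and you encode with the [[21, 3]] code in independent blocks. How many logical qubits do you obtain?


Each code block uses 21 physical qubits for 3 logical qubit(s).
Number of complete blocks = floor(225 / 21) = 10
Logical qubits = 10 * 3
= 30

30


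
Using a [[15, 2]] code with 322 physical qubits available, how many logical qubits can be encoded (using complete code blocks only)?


Each code block uses 15 physical qubits for 2 logical qubit(s).
Number of complete blocks = floor(322 / 15) = 21
Logical qubits = 21 * 2
= 42

42


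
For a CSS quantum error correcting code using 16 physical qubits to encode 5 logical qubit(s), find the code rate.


Code rate R = k/n
= 5/16
= 0.3125

0.3125


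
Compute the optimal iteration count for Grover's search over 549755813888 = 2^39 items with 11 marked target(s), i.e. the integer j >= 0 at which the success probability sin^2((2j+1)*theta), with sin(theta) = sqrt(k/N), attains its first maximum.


After j Grover iterations the success probability is P(j) = sin^2((2j+1)*theta), where sin(theta) = sqrt(k/N).
N = 2^39 = 549755813888, k = 11
sin(theta) = sqrt(k/N) = 4.473129043e-06
theta = arcsin(sqrt(k/N)) = 4.473129043e-06 rad
P(j) reaches its first maximum when (2j+1)*theta is as close as possible to pi/2, i.e. j = round(pi/(4*theta) - 1/2).
pi/(4*theta) - 1/2 = 175580.8784
(For comparison, the common estimate pi/4 * sqrt(N/k) = 175581.3784; the exact maximiser is used here.)
Optimal iterations = 175581

175581


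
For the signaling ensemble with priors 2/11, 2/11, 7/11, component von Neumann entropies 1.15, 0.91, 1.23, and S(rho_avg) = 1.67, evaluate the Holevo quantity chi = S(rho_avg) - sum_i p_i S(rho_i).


chi = S(rho) - sum_i p_i * S(rho_i)
Weighted entropy = 2/11 * 1.15 + 2/11 * 0.91 + 7/11 * 1.23
= 1.1573
chi = 1.67 - 1.1573
= 0.5127

0.5127


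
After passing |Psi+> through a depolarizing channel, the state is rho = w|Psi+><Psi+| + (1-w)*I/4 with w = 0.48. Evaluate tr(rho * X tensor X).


|Psi+> = (|01> + |10>)/sqrt(2)
For the pure Bell state, <X_A X_B> = +1 (Bell-state Pauli correlator).
The maximally-mixed part I/4 has tr(I/4 * P tensor P) = 0 for any traceless Pauli P.
So <X_A X_B>_rho = w * (+1) + (1 - w) * 0
= 0.48 * (+1)
= 0.4800

0.4800


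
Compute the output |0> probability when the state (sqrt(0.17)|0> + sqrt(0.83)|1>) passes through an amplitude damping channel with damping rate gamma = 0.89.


For amplitude damping with parameter gamma on state sqrt(a)|0> + sqrt(b)|1>:
alpha^2 = 0.17, beta^2 = 0.83
P(|0>) = alpha^2 + gamma * beta^2
= 0.17 + 0.89 * 0.83
= 0.17 + 0.7387
= 0.9087

0.9087


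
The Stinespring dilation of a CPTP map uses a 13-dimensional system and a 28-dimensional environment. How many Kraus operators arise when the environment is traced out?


Tracing out the environment in an orthonormal basis {|i>_E} gives Kraus operators K_i = <i|_E U |0>_E.
Number of Kraus operators = dim(H_env) = d_env
= 28

28


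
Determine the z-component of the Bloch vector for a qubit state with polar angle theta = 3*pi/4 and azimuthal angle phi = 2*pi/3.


theta = 2.3562, phi = 2.0944
r_z = cos(theta) = -0.7071

-0.7071


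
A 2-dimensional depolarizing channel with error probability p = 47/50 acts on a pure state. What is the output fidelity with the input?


F = (1-p) + p/d
= (1 - 0.9400) + 0.9400/2
= 0.0600 + 0.4700
= 0.5300

0.5300


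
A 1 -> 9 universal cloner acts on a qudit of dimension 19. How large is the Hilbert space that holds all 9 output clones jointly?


Output space = H^(tensor 9) where dim(H) = 19
dim = 19^9
= 361 (after 2 factors)
= 6859 (after 3 factors)
= 130321 (after 4 factors)
= 2476099 (after 5 factors)
= 47045881 (after 6 factors)
= 893871739 (after 7 factors)
= 16983563041 (after 8 factors)
= 322687697779 (after 9 factors)
= 322687697779

322687697779


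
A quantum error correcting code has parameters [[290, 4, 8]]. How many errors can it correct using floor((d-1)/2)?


Code parameters: [[290, 4, 8]], distance d = 8.
Number of correctable errors = floor((d-1)/2)
= floor((8 - 1)/2)
= floor(7/2)
= 3

3


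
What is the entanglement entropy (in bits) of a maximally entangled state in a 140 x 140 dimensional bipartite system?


For a maximally entangled state in d x d:
S = log2(d) = log2(140)
= 7.1293

7.1293


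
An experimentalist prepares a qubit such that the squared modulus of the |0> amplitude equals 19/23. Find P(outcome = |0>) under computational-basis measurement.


|alpha|^2 = 19/23 = 0.8261
|beta|^2 = 1 - 19/23 = 4/23 = 0.1739
P(|0>) = |alpha|^2 = 0.8261

0.8261


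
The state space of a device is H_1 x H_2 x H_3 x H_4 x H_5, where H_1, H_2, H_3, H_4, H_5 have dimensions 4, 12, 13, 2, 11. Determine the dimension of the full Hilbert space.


dim(H_1 x H_2 x H_3 x H_4 x H_5) = 4 * 12 * 13 * 2 * 11
= 48 * 13 * 2 * 11
= 624 * 2 * 11
= 1248 * 11
= 13728

13728


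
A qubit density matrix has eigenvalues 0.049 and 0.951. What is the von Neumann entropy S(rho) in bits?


S = -p*log2(p) - (1-p)*log2(1-p)
p = 0.0490, 1-p = 0.9510
= -0.0490 * log2(0.0490) - 0.9510 * log2(0.9510)
= -(-0.2132) - (-0.0689)
= 0.2821

0.2821


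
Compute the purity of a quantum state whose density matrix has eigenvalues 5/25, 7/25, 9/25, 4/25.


tr(rho^2) = sum of eigenvalues squared
= (5/25)^2 + (7/25)^2 + (9/25)^2 + (4/25)^2
= (25 + 49 + 81 + 16) / 625
= 171/625
= 0.2736

0.2736


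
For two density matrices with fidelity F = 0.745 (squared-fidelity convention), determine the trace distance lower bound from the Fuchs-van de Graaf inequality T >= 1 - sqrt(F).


Fuchs-van de Graaf (squared-fidelity convention): 1 - sqrt(F) <= T <= sqrt(1 - F).
Lower bound: T >= 1 - sqrt(F)
sqrt(F) = sqrt(0.745) = 0.8631
T >= 1 - 0.8631
T >= 0.1369

0.1369


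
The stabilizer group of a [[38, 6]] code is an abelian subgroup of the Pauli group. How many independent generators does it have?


For an [[n,k]] stabilizer code:
Number of stabilizer generators = n - k
= 38 - 6
= 32

32


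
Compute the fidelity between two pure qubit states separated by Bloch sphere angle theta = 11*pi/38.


For states separated by angle theta on Bloch sphere:
F = cos^2(theta/2)
theta = 11*pi/38 = 0.9094
theta/2 = 0.4547
cos(theta/2) = 0.8984
F = 0.8071

0.8071


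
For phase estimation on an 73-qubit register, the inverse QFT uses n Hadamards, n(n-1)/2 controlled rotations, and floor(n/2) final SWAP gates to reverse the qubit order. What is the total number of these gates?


Hadamard gates: 73
Controlled rotations: n*(n-1)/2 = 73*72/2 = 2628
SWAP gates: floor(n/2) = floor(73/2) = 36
Total = 73 + 2628 + 36
= 2737

2737


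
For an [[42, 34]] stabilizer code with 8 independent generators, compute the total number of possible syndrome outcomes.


Each stabilizer generator gives a binary (+1 or -1) measurement outcome.
With 8 independent generators:
Total syndromes = 2^8
= 256

256


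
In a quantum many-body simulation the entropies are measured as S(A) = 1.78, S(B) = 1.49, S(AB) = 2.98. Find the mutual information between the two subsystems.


I(A:B) = S(A) + S(B) - S(AB)
= 1.78 + 1.49 - 2.98
= 0.2900

0.2900


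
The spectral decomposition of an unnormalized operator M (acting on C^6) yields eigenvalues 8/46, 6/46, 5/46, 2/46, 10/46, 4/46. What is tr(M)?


tr(M) = sum of eigenvalues
= 8/46 + 6/46 + 5/46 + 2/46 + 10/46 + 4/46
= 35/46
= 0.7609

0.7609


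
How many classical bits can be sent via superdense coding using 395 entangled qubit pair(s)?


Superdense coding allows 2 classical bits per shared entangled pair.
395 pair(s) -> 2 * 395 = 790 classical bits

790


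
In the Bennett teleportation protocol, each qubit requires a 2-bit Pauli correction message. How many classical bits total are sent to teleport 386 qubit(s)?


Quantum teleportation requires 2 classical bits per qubit teleported.
386 qubit(s) -> 2 * 386 = 772 classical bits

772


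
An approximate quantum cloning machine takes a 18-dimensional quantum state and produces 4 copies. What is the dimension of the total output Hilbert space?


Output space = H^(tensor 4) where dim(H) = 18
dim = 18^4
= 324 (after 2 factors)
= 5832 (after 3 factors)
= 104976 (after 4 factors)
= 104976

104976


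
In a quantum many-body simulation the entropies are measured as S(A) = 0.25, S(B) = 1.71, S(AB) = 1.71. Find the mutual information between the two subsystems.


I(A:B) = S(A) + S(B) - S(AB)
= 0.25 + 1.71 - 1.71
= 0.2500

0.2500


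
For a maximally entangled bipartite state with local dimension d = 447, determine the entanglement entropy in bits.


For a maximally entangled state in d x d:
S = log2(d) = log2(447)
= 8.8041

8.8041


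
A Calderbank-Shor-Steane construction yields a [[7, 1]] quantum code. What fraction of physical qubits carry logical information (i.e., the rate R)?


Code rate R = k/n
= 1/7
= 0.1429

0.1429


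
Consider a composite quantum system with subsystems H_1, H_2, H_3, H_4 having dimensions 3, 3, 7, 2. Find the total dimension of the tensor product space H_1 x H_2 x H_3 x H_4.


dim(H_1 x H_2 x H_3 x H_4) = 3 * 3 * 7 * 2
= 9 * 7 * 2
= 63 * 2
= 126

126


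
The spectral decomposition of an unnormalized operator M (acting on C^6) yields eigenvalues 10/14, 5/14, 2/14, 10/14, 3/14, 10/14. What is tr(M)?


tr(M) = sum of eigenvalues
= 10/14 + 5/14 + 2/14 + 10/14 + 3/14 + 10/14
= 40/14
= 2.8571

2.8571


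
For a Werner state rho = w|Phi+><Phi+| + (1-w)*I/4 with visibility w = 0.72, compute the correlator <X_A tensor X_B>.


|Phi+> = (|00> + |11>)/sqrt(2)
For the pure Bell state, <X_A X_B> = +1 (Bell-state Pauli correlator).
The maximally-mixed part I/4 has tr(I/4 * P tensor P) = 0 for any traceless Pauli P.
So <X_A X_B>_rho = w * (+1) + (1 - w) * 0
= 0.72 * (+1)
= 0.7200

0.7200


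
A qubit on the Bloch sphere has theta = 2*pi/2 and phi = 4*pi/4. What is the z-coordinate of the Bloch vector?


theta = 3.1416, phi = 3.1416
r_z = cos(theta) = -1.0000

-1.0000


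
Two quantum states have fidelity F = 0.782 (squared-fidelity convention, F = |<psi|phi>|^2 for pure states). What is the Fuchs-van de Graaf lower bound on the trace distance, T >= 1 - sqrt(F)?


Fuchs-van de Graaf (squared-fidelity convention): 1 - sqrt(F) <= T <= sqrt(1 - F).
Lower bound: T >= 1 - sqrt(F)
sqrt(F) = sqrt(0.782) = 0.8843
T >= 1 - 0.8843
T >= 0.1157

0.1157


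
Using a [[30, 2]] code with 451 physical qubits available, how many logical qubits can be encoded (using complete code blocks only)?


Each code block uses 30 physical qubits for 2 logical qubit(s).
Number of complete blocks = floor(451 / 30) = 15
Logical qubits = 15 * 2
= 30

30


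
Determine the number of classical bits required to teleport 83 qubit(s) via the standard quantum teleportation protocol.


Quantum teleportation requires 2 classical bits per qubit teleported.
83 qubit(s) -> 2 * 83 = 166 classical bits

166


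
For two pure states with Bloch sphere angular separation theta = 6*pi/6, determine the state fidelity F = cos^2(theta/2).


For states separated by angle theta on Bloch sphere:
F = cos^2(theta/2)
theta = 6*pi/6 = 3.1416
theta/2 = 1.5708
cos(theta/2) = 0.0000
F = 0.0000

0.0000


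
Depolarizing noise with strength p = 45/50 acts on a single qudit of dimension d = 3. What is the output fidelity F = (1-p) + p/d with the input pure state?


F = (1-p) + p/d
= (1 - 0.9000) + 0.9000/3
= 0.1000 + 0.3000
= 0.4000

0.4000


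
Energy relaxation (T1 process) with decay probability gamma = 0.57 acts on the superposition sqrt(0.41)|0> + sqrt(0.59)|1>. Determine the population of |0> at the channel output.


For amplitude damping with parameter gamma on state sqrt(a)|0> + sqrt(b)|1>:
alpha^2 = 0.41, beta^2 = 0.59
P(|0>) = alpha^2 + gamma * beta^2
= 0.41 + 0.57 * 0.59
= 0.41 + 0.3363
= 0.7463

0.7463


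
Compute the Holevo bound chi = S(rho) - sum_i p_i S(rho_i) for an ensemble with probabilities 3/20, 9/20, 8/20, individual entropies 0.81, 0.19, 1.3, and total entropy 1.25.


chi = S(rho) - sum_i p_i * S(rho_i)
Weighted entropy = 3/20 * 0.81 + 9/20 * 0.19 + 8/20 * 1.3
= 0.7270
chi = 1.25 - 0.7270
= 0.5230

0.5230


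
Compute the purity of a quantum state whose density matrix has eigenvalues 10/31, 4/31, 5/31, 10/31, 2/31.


tr(rho^2) = sum of eigenvalues squared
= (10/31)^2 + (4/31)^2 + (5/31)^2 + (10/31)^2 + (2/31)^2
= (100 + 16 + 25 + 100 + 4) / 961
= 245/961
= 0.2549

0.2549


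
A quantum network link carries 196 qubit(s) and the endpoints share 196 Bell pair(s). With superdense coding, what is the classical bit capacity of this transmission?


Superdense coding allows 2 classical bits per shared entangled pair.
196 pair(s) -> 2 * 196 = 392 classical bits

392


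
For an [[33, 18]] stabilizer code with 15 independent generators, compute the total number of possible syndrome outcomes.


Each stabilizer generator gives a binary (+1 or -1) measurement outcome.
With 15 independent generators:
Total syndromes = 2^15
= 32768

32768


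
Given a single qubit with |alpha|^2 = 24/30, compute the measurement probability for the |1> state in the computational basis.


|alpha|^2 = 24/30 = 0.8000
|beta|^2 = 1 - 24/30 = 6/30 = 0.2000
P(|1>) = |beta|^2 = 0.2000

0.2000


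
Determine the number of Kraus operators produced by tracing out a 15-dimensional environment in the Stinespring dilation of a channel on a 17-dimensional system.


Tracing out the environment in an orthonormal basis {|i>_E} gives Kraus operators K_i = <i|_E U |0>_E.
Number of Kraus operators = dim(H_env) = d_env
= 15

15


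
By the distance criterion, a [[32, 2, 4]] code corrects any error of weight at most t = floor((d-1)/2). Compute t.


Code parameters: [[32, 2, 4]], distance d = 4.
Number of correctable errors = floor((d-1)/2)
= floor((4 - 1)/2)
= floor(3/2)
= 1

1


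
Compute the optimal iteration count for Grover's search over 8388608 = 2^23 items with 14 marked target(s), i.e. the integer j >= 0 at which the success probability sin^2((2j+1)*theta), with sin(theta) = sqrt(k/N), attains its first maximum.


After j Grover iterations the success probability is P(j) = sin^2((2j+1)*theta), where sin(theta) = sqrt(k/N).
N = 2^23 = 8388608, k = 14
sin(theta) = sqrt(k/N) = 0.001291870757
theta = arcsin(sqrt(k/N)) = 0.001291871117 rad
P(j) reaches its first maximum when (2j+1)*theta is as close as possible to pi/2, i.e. j = round(pi/(4*theta) - 1/2).
pi/(4*theta) - 1/2 = 607.4540
(For comparison, the common estimate pi/4 * sqrt(N/k) = 607.9541; the exact maximiser is used here.)
Optimal iterations = 607

607


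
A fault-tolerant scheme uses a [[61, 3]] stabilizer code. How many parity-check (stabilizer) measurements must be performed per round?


For an [[n,k]] stabilizer code:
Number of stabilizer generators = n - k
= 61 - 3
= 58

58


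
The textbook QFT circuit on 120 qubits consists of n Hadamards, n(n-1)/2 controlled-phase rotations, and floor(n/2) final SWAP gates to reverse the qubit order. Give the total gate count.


Hadamard gates: 120
Controlled rotations: n*(n-1)/2 = 120*119/2 = 7140
SWAP gates: floor(n/2) = floor(120/2) = 60
Total = 120 + 7140 + 60
= 7320

7320


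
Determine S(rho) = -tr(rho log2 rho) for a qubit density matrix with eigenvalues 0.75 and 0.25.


S = -p*log2(p) - (1-p)*log2(1-p)
p = 0.7500, 1-p = 0.2500
= -0.7500 * log2(0.7500) - 0.2500 * log2(0.2500)
= -(-0.3113) - (-0.5000)
= 0.8113

0.8113


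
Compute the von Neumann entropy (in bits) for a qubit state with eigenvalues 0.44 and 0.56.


S = -p*log2(p) - (1-p)*log2(1-p)
p = 0.4400, 1-p = 0.5600
= -0.4400 * log2(0.4400) - 0.5600 * log2(0.5600)
= -(-0.5211) - (-0.4684)
= 0.9896

0.9896


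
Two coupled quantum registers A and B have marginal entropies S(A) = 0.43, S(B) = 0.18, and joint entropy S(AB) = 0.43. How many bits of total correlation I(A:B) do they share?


I(A:B) = S(A) + S(B) - S(AB)
= 0.43 + 0.18 - 0.43
= 0.1800

0.1800


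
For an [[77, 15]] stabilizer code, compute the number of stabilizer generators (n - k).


For an [[n,k]] stabilizer code:
Number of stabilizer generators = n - k
= 77 - 15
= 62

62


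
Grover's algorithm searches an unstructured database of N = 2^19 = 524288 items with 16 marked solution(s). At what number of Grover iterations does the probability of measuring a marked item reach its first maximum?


After j Grover iterations the success probability is P(j) = sin^2((2j+1)*theta), where sin(theta) = sqrt(k/N).
N = 2^19 = 524288, k = 16
sin(theta) = sqrt(k/N) = 0.005524271728
theta = arcsin(sqrt(k/N)) = 0.005524299826 rad
P(j) reaches its first maximum when (2j+1)*theta is as close as possible to pi/2, i.e. j = round(pi/(4*theta) - 1/2).
pi/(4*theta) - 1/2 = 141.6715
(For comparison, the common estimate pi/4 * sqrt(N/k) = 142.1723; the exact maximiser is used here.)
Optimal iterations = 142

142


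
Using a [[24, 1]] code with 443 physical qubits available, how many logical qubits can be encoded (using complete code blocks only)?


Each code block uses 24 physical qubits for 1 logical qubit(s).
Number of complete blocks = floor(443 / 24) = 18
Logical qubits = 18 * 1
= 18

18


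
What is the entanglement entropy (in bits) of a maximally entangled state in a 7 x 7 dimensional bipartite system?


For a maximally entangled state in d x d:
S = log2(d) = log2(7)
= 2.8074

2.8074


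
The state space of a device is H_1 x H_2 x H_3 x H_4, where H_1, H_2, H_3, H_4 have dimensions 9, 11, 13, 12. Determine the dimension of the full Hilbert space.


dim(H_1 x H_2 x H_3 x H_4) = 9 * 11 * 13 * 12
= 99 * 13 * 12
= 1287 * 12
= 15444

15444


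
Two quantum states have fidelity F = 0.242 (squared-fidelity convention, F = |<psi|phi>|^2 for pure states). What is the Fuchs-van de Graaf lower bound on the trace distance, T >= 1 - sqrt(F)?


Fuchs-van de Graaf (squared-fidelity convention): 1 - sqrt(F) <= T <= sqrt(1 - F).
Lower bound: T >= 1 - sqrt(F)
sqrt(F) = sqrt(0.242) = 0.4919
T >= 1 - 0.4919
T >= 0.5081

0.5081


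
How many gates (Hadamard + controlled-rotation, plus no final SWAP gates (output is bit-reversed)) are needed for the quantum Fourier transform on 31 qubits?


Hadamard gates: 31
Controlled rotations: n*(n-1)/2 = 31*30/2 = 465
SWAP gates: 0 (omitted)
Total = 31 + 465
= 496

496


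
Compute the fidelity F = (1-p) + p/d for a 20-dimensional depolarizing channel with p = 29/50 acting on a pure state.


F = (1-p) + p/d
= (1 - 0.5800) + 0.5800/20
= 0.4200 + 0.0290
= 0.4490

0.4490


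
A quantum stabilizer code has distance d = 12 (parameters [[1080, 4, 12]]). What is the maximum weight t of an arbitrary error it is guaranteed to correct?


Code parameters: [[1080, 4, 12]], distance d = 12.
Number of correctable errors = floor((d-1)/2)
= floor((12 - 1)/2)
= floor(11/2)
= 5

5


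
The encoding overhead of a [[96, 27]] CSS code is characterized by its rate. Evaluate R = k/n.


Code rate R = k/n
= 27/96
= 0.2812

0.2812


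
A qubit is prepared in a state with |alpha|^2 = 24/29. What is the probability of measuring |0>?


|alpha|^2 = 24/29 = 0.8276
|beta|^2 = 1 - 24/29 = 5/29 = 0.1724
P(|0>) = |alpha|^2 = 0.8276

0.8276


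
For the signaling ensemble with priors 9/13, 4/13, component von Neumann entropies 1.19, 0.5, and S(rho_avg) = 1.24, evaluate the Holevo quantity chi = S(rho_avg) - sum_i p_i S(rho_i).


chi = S(rho) - sum_i p_i * S(rho_i)
Weighted entropy = 9/13 * 1.19 + 4/13 * 0.5
= 0.9777
chi = 1.24 - 0.9777
= 0.2623

0.2623


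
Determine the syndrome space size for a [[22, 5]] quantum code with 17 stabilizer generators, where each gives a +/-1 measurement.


Each stabilizer generator gives a binary (+1 or -1) measurement outcome.
With 17 independent generators:
Total syndromes = 2^17
= 131072

131072


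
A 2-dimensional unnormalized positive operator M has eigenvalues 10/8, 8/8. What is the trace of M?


tr(M) = sum of eigenvalues
= 10/8 + 8/8
= 18/8
= 2.2500

2.2500


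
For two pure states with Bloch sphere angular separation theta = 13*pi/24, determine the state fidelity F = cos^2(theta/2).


For states separated by angle theta on Bloch sphere:
F = cos^2(theta/2)
theta = 13*pi/24 = 1.7017
theta/2 = 0.8508
cos(theta/2) = 0.6593
F = 0.4347

0.4347


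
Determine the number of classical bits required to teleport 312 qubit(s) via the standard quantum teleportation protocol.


Quantum teleportation requires 2 classical bits per qubit teleported.
312 qubit(s) -> 2 * 312 = 624 classical bits

624


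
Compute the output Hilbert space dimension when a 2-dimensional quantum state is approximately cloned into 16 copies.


Output space = H^(tensor 16) where dim(H) = 2
dim = 2^16
= 4 (after 2 factors)
= 8 (after 3 factors)
= 16 (after 4 factors)
= 32 (after 5 factors)
= 64 (after 6 factors)
= 128 (after 7 factors)
= 256 (after 8 factors)
= 512 (after 9 factors)
= 1024 (after 10 factors)
= 2048 (after 11 factors)
= 4096 (after 12 factors)
= 8192 (after 13 factors)
= 16384 (after 14 factors)
= 32768 (after 15 factors)
= 65536 (after 16 factors)
= 65536

65536


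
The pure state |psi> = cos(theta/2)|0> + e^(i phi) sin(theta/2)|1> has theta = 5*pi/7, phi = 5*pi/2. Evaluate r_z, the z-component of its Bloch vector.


theta = 2.2440, phi = 7.8540
r_z = cos(theta) = -0.6235

-0.6235


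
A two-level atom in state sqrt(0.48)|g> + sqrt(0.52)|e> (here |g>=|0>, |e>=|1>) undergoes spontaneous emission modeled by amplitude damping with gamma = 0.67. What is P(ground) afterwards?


For amplitude damping with parameter gamma on state sqrt(a)|0> + sqrt(b)|1>:
alpha^2 = 0.48, beta^2 = 0.52
P(|0>) = alpha^2 + gamma * beta^2
= 0.48 + 0.67 * 0.52
= 0.48 + 0.3484
= 0.8284

0.8284


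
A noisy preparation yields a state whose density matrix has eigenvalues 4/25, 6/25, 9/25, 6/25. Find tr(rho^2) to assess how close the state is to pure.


tr(rho^2) = sum of eigenvalues squared
= (4/25)^2 + (6/25)^2 + (9/25)^2 + (6/25)^2
= (16 + 36 + 81 + 36) / 625
= 169/625
= 0.2704

0.2704


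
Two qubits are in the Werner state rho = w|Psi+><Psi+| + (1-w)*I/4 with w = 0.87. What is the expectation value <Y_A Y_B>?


|Psi+> = (|01> + |10>)/sqrt(2)
For the pure Bell state, <Y_A Y_B> = +1 (Bell-state Pauli correlator).
The maximally-mixed part I/4 has tr(I/4 * P tensor P) = 0 for any traceless Pauli P.
So <Y_A Y_B>_rho = w * (+1) + (1 - w) * 0
= 0.87 * (+1)
= 0.8700

0.8700


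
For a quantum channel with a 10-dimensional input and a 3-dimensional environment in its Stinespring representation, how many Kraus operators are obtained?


Tracing out the environment in an orthonormal basis {|i>_E} gives Kraus operators K_i = <i|_E U |0>_E.
Number of Kraus operators = dim(H_env) = d_env
= 3

3


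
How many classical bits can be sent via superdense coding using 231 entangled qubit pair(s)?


Superdense coding allows 2 classical bits per shared entangled pair.
231 pair(s) -> 2 * 231 = 462 classical bits

462


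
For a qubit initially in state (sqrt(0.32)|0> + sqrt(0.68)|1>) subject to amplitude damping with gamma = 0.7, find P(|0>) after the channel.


For amplitude damping with parameter gamma on state sqrt(a)|0> + sqrt(b)|1>:
alpha^2 = 0.32, beta^2 = 0.68
P(|0>) = alpha^2 + gamma * beta^2
= 0.32 + 0.7 * 0.68
= 0.32 + 0.4760
= 0.7960

0.7960


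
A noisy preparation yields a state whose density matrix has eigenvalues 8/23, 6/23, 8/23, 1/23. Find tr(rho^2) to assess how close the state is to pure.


tr(rho^2) = sum of eigenvalues squared
= (8/23)^2 + (6/23)^2 + (8/23)^2 + (1/23)^2
= (64 + 36 + 64 + 1) / 529
= 165/529
= 0.3119

0.3119


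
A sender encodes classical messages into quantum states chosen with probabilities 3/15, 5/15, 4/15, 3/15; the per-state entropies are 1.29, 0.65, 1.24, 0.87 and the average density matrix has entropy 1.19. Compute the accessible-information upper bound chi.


chi = S(rho) - sum_i p_i * S(rho_i)
Weighted entropy = 3/15 * 1.29 + 5/15 * 0.65 + 4/15 * 1.24 + 3/15 * 0.87
= 0.9793
chi = 1.19 - 0.9793
= 0.2107

0.2107


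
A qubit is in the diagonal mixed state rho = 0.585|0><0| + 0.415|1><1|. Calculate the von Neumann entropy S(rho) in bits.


S = -p*log2(p) - (1-p)*log2(1-p)
p = 0.5850, 1-p = 0.4150
= -0.5850 * log2(0.5850) - 0.4150 * log2(0.4150)
= -(-0.4525) - (-0.5266)
= 0.9791

0.9791


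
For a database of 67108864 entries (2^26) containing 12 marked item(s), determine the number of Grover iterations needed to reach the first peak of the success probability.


After j Grover iterations the success probability is P(j) = sin^2((2j+1)*theta), where sin(theta) = sqrt(k/N).
N = 2^26 = 67108864, k = 12
sin(theta) = sqrt(k/N) = 0.0004228639667
theta = arcsin(sqrt(k/N)) = 0.0004228639793 rad
P(j) reaches its first maximum when (2j+1)*theta is as close as possible to pi/2, i.e. j = round(pi/(4*theta) - 1/2).
pi/(4*theta) - 1/2 = 1856.8305
(For comparison, the common estimate pi/4 * sqrt(N/k) = 1857.3305; the exact maximiser is used here.)
Optimal iterations = 1857

1857


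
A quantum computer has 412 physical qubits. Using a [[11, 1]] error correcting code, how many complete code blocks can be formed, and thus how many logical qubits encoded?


Each code block uses 11 physical qubits for 1 logical qubit(s).
Number of complete blocks = floor(412 / 11) = 37
Logical qubits = 37 * 1
= 37

37


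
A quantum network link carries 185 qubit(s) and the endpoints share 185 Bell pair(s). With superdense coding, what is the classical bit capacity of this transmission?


Superdense coding allows 2 classical bits per shared entangled pair.
185 pair(s) -> 2 * 185 = 370 classical bits

370


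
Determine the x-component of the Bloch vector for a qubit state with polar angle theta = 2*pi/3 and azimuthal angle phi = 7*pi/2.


theta = 2.0944, phi = 10.9956
r_x = sin(theta)*cos(phi) = 0.8660 * 0.0000
r_x = 0.0000

0.0000


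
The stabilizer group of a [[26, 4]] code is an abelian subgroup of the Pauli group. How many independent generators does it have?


For an [[n,k]] stabilizer code:
Number of stabilizer generators = n - k
= 26 - 4
= 22

22


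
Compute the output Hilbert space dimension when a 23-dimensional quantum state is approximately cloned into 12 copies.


Output space = H^(tensor 12) where dim(H) = 23
dim = 23^12
= 529 (after 2 factors)
= 12167 (after 3 factors)
= 279841 (after 4 factors)
= 6436343 (after 5 factors)
= 148035889 (after 6 factors)
= 3404825447 (after 7 factors)
= 78310985281 (after 8 factors)
= 1801152661463 (after 9 factors)
= 41426511213649 (after 10 factors)
= 952809757913927 (after 11 factors)
= 21914624432020321 (after 12 factors)
= 21914624432020321

21914624432020321


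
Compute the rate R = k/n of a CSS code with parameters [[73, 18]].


Code rate R = k/n
= 18/73
= 0.2466

0.2466


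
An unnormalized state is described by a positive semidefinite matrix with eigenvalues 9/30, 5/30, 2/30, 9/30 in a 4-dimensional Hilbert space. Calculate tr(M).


tr(M) = sum of eigenvalues
= 9/30 + 5/30 + 2/30 + 9/30
= 25/30
= 0.8333

0.8333


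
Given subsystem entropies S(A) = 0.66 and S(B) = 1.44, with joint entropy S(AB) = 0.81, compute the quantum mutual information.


I(A:B) = S(A) + S(B) - S(AB)
= 0.66 + 1.44 - 0.81
= 1.2900

1.2900


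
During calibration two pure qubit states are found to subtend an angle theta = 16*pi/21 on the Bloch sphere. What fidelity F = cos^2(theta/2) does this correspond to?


For states separated by angle theta on Bloch sphere:
F = cos^2(theta/2)
theta = 16*pi/21 = 2.3936
theta/2 = 1.1968
cos(theta/2) = 0.3653
F = 0.1335

0.1335


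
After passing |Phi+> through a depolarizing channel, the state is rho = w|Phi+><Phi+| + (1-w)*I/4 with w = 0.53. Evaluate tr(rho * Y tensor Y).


|Phi+> = (|00> + |11>)/sqrt(2)
For the pure Bell state, <Y_A Y_B> = -1 (Bell-state Pauli correlator).
The maximally-mixed part I/4 has tr(I/4 * P tensor P) = 0 for any traceless Pauli P.
So <Y_A Y_B>_rho = w * (-1) + (1 - w) * 0
= 0.53 * (-1)
= -0.5300

-0.5300


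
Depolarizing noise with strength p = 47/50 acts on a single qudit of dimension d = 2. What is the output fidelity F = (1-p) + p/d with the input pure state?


F = (1-p) + p/d
= (1 - 0.9400) + 0.9400/2
= 0.0600 + 0.4700
= 0.5300

0.5300


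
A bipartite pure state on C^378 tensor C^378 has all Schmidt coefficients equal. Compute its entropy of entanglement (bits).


For a maximally entangled state in d x d:
S = log2(d) = log2(378)
= 8.5622

8.5622


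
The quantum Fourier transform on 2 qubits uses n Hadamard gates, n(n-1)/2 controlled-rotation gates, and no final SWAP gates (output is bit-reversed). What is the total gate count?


Hadamard gates: 2
Controlled rotations: n*(n-1)/2 = 2*1/2 = 1
SWAP gates: 0 (omitted)
Total = 2 + 1
= 3

3


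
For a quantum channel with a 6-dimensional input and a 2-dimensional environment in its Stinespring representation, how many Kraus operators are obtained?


Tracing out the environment in an orthonormal basis {|i>_E} gives Kraus operators K_i = <i|_E U |0>_E.
Number of Kraus operators = dim(H_env) = d_env
= 2

2


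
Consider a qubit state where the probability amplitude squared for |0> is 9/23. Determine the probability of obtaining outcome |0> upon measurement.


|alpha|^2 = 9/23 = 0.3913
|beta|^2 = 1 - 9/23 = 14/23 = 0.6087
P(|0>) = |alpha|^2 = 0.3913

0.3913


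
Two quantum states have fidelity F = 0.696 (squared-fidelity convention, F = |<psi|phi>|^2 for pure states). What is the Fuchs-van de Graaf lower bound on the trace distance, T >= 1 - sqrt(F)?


Fuchs-van de Graaf (squared-fidelity convention): 1 - sqrt(F) <= T <= sqrt(1 - F).
Lower bound: T >= 1 - sqrt(F)
sqrt(F) = sqrt(0.696) = 0.8343
T >= 1 - 0.8343
T >= 0.1657

0.1657


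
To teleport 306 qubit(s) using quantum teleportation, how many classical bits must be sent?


Quantum teleportation requires 2 classical bits per qubit teleported.
306 qubit(s) -> 2 * 306 = 612 classical bits

612


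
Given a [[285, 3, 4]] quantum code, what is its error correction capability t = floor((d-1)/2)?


Code parameters: [[285, 3, 4]], distance d = 4.
Number of correctable errors = floor((d-1)/2)
= floor((4 - 1)/2)
= floor(3/2)
= 1

1


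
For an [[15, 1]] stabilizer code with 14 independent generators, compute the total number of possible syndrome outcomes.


Each stabilizer generator gives a binary (+1 or -1) measurement outcome.
With 14 independent generators:
Total syndromes = 2^14
= 16384

16384


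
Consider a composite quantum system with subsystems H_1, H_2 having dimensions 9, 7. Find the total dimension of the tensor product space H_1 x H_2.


dim(H_1 x H_2) = 9 * 7
= 63

63


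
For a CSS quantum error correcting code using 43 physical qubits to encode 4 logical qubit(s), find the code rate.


Code rate R = k/n
= 4/43
= 0.0930

0.0930


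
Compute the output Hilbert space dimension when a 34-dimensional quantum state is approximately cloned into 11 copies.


Output space = H^(tensor 11) where dim(H) = 34
dim = 34^11
= 1156 (after 2 factors)
= 39304 (after 3 factors)
= 1336336 (after 4 factors)
= 45435424 (after 5 factors)
= 1544804416 (after 6 factors)
= 52523350144 (after 7 factors)
= 1785793904896 (after 8 factors)
= 60716992766464 (after 9 factors)
= 2064377754059776 (after 10 factors)
= 70188843638032384 (after 11 factors)
= 70188843638032384

70188843638032384


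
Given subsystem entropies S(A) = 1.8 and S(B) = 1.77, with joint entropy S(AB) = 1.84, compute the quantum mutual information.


I(A:B) = S(A) + S(B) - S(AB)
= 1.8 + 1.77 - 1.84
= 1.7300

1.7300


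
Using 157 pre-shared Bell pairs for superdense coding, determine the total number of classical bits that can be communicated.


Superdense coding allows 2 classical bits per shared entangled pair.
157 pair(s) -> 2 * 157 = 314 classical bits

314


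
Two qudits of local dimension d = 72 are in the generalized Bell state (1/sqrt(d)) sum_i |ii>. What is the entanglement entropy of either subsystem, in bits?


For a maximally entangled state in d x d:
S = log2(d) = log2(72)
= 6.1699

6.1699


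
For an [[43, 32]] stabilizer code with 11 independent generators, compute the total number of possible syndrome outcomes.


Each stabilizer generator gives a binary (+1 or -1) measurement outcome.
With 11 independent generators:
Total syndromes = 2^11
= 2048

2048


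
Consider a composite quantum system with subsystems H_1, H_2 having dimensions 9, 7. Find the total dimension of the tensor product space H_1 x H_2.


dim(H_1 x H_2) = 9 * 7
= 63

63


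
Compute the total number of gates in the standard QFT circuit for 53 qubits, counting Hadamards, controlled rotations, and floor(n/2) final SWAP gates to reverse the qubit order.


Hadamard gates: 53
Controlled rotations: n*(n-1)/2 = 53*52/2 = 1378
SWAP gates: floor(n/2) = floor(53/2) = 26
Total = 53 + 1378 + 26
= 1457

1457


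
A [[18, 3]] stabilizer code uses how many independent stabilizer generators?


For an [[n,k]] stabilizer code:
Number of stabilizer generators = n - k
= 18 - 3
= 15

15


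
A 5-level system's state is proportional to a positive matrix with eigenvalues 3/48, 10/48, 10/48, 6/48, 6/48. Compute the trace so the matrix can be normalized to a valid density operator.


tr(M) = sum of eigenvalues
= 3/48 + 10/48 + 10/48 + 6/48 + 6/48
= 35/48
= 0.7292

0.7292


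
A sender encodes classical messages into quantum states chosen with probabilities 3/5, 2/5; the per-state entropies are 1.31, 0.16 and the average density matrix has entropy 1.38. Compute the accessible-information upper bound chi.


chi = S(rho) - sum_i p_i * S(rho_i)
Weighted entropy = 3/5 * 1.31 + 2/5 * 0.16
= 0.8500
chi = 1.38 - 0.8500
= 0.5300

0.5300


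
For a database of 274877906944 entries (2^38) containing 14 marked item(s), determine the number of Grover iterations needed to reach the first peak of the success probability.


After j Grover iterations the success probability is P(j) = sin^2((2j+1)*theta), where sin(theta) = sqrt(k/N).
N = 2^38 = 274877906944, k = 14
sin(theta) = sqrt(k/N) = 7.136645101e-06
theta = arcsin(sqrt(k/N)) = 7.136645101e-06 rad
P(j) reaches its first maximum when (2j+1)*theta is as close as possible to pi/2, i.e. j = round(pi/(4*theta) - 1/2).
pi/(4*theta) - 1/2 = 110050.9531
(For comparison, the common estimate pi/4 * sqrt(N/k) = 110051.4531; the exact maximiser is used here.)
Optimal iterations = 110051

110051
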